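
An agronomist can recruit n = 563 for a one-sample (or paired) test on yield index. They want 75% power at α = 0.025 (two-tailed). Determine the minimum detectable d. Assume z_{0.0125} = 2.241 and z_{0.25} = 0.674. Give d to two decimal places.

d_min ≈ 0.12

For a single sample (or paired design) of n = 563: d_min = (z_{α/2} + z_β)/√n.
z-sum = 2.241 + 0.674 = 2.915.
d_min = 2.915 / √563 = 2.915 / 23.728 = 0.123.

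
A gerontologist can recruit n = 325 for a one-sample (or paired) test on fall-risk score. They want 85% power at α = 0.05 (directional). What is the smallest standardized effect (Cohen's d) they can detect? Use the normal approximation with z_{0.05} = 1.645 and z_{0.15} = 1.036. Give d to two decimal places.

d_min ≈ 0.15

For a single sample (or paired design) of n = 325: d_min = (z_{α} + z_β)/√n.
z-sum = 1.645 + 1.036 = 2.681.
d_min = 2.681 / √325 = 2.681 / 18.028 = 0.149.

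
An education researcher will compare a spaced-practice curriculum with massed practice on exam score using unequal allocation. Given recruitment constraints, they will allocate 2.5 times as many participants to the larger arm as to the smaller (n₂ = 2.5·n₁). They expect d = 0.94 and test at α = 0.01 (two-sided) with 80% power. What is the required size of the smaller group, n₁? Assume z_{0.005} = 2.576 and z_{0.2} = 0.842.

n₁ = 19

With allocation ratio k = n₂/n₁ = 2.5, Var(x̄₁−x̄₂) = σ²(1/n₁ + 1/(k·n₁)) = σ²·(k+1)/(k·n₁).
So n₁ = (1 + 1/k)·((z_{α/2} + z_β)/d)² = 1.400 × (3.418/0.94)².
n₁ = 1.400 × 13.22 = 18.5.
Round up: n₁ = 19, giving n₂ = ⌈2.5 × 19⌉ = ⌈47.5⌉ = 48.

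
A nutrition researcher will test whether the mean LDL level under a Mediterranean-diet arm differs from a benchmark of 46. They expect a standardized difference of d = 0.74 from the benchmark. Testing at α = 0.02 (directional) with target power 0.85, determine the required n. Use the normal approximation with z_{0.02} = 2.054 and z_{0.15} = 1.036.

For a one-sample test: n = ((z_{α} + z_β) / d)².
z_{α} + z_β = 2.054 + 1.036 = 3.090.
n = (3.090 / 0.74)² = 4.176² = 17.44.
Round up.

n = 18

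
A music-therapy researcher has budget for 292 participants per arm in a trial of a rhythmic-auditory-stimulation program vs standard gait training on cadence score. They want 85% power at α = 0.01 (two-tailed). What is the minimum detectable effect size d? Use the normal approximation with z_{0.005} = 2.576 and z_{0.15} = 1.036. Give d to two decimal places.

For two independent groups of n = 292 each: d_min = (z_{α/2} + z_β)·√(2/n).
z-sum = 2.576 + 1.036 = 3.612.
d_min = 3.612 × √(2/292) = 3.612 × 0.0828 = 0.299.

d_min ≈ 0.30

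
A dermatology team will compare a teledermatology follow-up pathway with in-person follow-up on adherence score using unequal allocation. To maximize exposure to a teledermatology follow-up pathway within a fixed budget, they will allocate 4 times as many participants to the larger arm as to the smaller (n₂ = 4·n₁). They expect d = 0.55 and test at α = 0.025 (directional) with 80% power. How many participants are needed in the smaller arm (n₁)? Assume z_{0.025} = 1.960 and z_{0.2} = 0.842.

With allocation ratio k = n₂/n₁ = 4, Var(x̄₁−x̄₂) = σ²(1/n₁ + 1/(k·n₁)) = σ²·(k+1)/(k·n₁).
So n₁ = (1 + 1/k)·((z_{α} + z_β)/d)² = 1.250 × (2.802/0.55)².
n₁ = 1.250 × 25.95 = 32.4.
Round up: n₁ = 33, giving n₂ = 4 × 33 = 132.

n₁ = 33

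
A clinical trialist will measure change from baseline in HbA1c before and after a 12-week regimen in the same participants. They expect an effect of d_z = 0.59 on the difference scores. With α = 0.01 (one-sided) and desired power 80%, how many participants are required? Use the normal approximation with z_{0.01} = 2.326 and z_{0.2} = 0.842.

For a paired (one-sample on differences) test: n = ((z_{α} + z_β) / d)².
z_{α} + z_β = 2.326 + 0.842 = 3.168.
n = (3.168 / 0.59)² = 5.369² = 28.83.
Round up.

n = 29 pairs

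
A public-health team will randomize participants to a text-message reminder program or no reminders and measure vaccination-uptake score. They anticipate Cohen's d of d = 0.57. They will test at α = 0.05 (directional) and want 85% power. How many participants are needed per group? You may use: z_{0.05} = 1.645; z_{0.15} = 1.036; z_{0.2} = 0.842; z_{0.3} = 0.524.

For two independent groups with equal n: n = 2·((z_{α} + z_β) / d)².
z_{α} + z_β = 1.645 + 1.036 = 2.681.
n = 2 × (2.681 / 0.57)² = 2 × 4.704² = 2 × 22.12 = 44.2.
Round up to the next whole participant.

n = 45 per group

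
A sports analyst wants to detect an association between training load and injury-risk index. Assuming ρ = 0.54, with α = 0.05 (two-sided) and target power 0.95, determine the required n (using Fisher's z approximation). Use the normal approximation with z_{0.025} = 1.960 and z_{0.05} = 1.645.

Fisher's z: C = ½·ln((1+r)/(1−r)) = ½·ln(3.3478) = 0.6042.
n = ((z_{α/2} + z_β)/C)² + 3.
(1.960 + 1.645) / 0.6042 = 3.605 / 0.6042 = 5.967.
n = 5.967² + 3 = 35.60 + 3 = 38.6.
Round up.

n = 39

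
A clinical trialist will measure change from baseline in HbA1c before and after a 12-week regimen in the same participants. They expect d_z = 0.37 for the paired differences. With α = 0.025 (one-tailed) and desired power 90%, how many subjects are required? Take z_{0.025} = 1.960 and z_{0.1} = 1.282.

n = 77 pairs

For a paired (one-sample on differences) test: n = ((z_{α} + z_β) / d)².
z_{α} + z_β = 1.960 + 1.282 = 3.242.
n = (3.242 / 0.37)² = 8.762² = 76.78.
Round up.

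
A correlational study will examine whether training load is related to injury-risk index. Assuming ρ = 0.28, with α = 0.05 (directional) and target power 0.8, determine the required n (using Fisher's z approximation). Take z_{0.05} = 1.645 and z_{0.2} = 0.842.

n = 78

Fisher's z: C = ½·ln((1+r)/(1−r)) = ½·ln(1.7778) = 0.2877.
n = ((z_{α} + z_β)/C)² + 3.
(1.645 + 0.842) / 0.2877 = 2.487 / 0.2877 = 8.644.
n = 8.644² + 3 = 74.73 + 3 = 77.7.
Round up.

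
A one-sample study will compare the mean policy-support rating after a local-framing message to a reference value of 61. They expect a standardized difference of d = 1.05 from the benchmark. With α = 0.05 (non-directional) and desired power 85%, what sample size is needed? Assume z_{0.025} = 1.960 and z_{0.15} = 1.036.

For a one-sample test: n = ((z_{α/2} + z_β) / d)².
z_{α/2} + z_β = 1.960 + 1.036 = 2.996.
n = (2.996 / 1.05)² = 2.853² = 8.14.
Round up.

n = 9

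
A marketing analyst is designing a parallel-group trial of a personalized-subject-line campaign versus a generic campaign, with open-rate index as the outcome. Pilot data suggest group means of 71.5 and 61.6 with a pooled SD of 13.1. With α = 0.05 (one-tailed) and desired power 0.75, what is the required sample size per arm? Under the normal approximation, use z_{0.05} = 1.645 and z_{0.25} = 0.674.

n = 19 per group

Cohen's d = |M₁ − M₂| / SD_pooled = |71.5 − 61.6| / 13.1 = 9.9 / 13.1 = 0.756.
For two independent groups with equal n: n = 2·((z_{α} + z_β) / d)².
z_{α} + z_β = 1.645 + 0.674 = 2.319.
n = 2 × (2.319 / 0.756)² = 2 × 3.067² = 2 × 9.41 = 18.8.
Round up to the next whole participant.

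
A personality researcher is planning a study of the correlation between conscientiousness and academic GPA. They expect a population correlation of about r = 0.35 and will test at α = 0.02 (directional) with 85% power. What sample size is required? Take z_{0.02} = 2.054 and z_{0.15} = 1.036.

Fisher's z: C = ½·ln((1+r)/(1−r)) = ½·ln(2.0769) = 0.3654.
n = ((z_{α} + z_β)/C)² + 3.
(2.054 + 1.036) / 0.3654 = 3.090 / 0.3654 = 8.456.
n = 8.456² + 3 = 71.51 + 3 = 74.5.
Round up.

n = 75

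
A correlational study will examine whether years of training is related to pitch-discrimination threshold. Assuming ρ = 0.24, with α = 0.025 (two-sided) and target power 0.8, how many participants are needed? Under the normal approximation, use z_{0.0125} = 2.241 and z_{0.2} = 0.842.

Fisher's z: C = ½·ln((1+r)/(1−r)) = ½·ln(1.6316) = 0.2448.
n = ((z_{α/2} + z_β)/C)² + 3.
(2.241 + 0.842) / 0.2448 = 3.083 / 0.2448 = 12.594.
n = 12.594² + 3 = 158.61 + 3 = 161.6.
Round up.

n = 162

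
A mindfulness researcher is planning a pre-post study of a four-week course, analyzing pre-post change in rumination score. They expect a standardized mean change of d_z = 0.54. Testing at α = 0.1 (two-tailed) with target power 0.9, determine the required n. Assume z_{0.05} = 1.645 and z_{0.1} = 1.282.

n = 30 pairs

For a paired (one-sample on differences) test: n = ((z_{α/2} + z_β) / d)².
z_{α/2} + z_β = 1.645 + 1.282 = 2.927.
n = (2.927 / 0.54)² = 5.420² = 29.38.
Round up.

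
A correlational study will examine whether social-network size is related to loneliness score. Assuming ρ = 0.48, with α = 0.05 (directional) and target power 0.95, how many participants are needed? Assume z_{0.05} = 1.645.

n = 43

Fisher's z: C = ½·ln((1+r)/(1−r)) = ½·ln(2.8462) = 0.5230.
n = ((z_{α} + z_β)/C)² + 3.
(1.645 + 1.645) / 0.5230 = 3.290 / 0.5230 = 6.291.
n = 6.291² + 3 = 39.57 + 3 = 42.6.
Round up.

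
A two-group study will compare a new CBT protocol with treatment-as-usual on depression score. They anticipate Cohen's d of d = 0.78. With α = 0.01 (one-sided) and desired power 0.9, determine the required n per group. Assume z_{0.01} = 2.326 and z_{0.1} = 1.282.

For two independent groups with equal n: n = 2·((z_{α} + z_β) / d)².
z_{α} + z_β = 2.326 + 1.282 = 3.608.
n = 2 × (3.608 / 0.78)² = 2 × 4.626² = 2 × 21.40 = 42.8.
Round up to the next whole participant.

n = 43 per group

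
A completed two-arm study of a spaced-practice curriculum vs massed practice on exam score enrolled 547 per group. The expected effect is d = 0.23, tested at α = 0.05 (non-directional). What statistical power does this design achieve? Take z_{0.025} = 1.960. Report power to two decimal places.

For two equal groups, power = Φ(d·√(n/2) − z_{α/2}).
d·√(n/2) = 0.23 × √(547/2) = 0.23 × 16.538 = 3.804.
z_β = 3.804 − 1.960 = 1.844.
Power = Φ(1.844) = 0.967.

power ≈ 0.97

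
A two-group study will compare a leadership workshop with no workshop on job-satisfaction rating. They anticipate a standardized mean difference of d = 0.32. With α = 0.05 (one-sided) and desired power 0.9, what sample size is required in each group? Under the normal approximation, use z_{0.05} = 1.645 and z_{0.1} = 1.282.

n = 168 per group

For two independent groups with equal n: n = 2·((z_{α} + z_β) / d)².
z_{α} + z_β = 1.645 + 1.282 = 2.927.
n = 2 × (2.927 / 0.32)² = 2 × 9.147² = 2 × 83.67 = 167.3.
Round up to the next whole participant.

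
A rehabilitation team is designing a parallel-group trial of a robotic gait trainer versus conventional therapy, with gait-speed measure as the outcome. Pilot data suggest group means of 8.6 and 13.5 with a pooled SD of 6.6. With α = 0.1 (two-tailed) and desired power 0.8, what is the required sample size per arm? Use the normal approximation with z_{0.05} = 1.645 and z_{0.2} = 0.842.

Cohen's d = |M₁ − M₂| / SD_pooled = |8.6 − 13.5| / 6.6 = 4.9 / 6.6 = 0.742.
For two independent groups with equal n: n = 2·((z_{α/2} + z_β) / d)².
z_{α/2} + z_β = 1.645 + 0.842 = 2.487.
n = 2 × (2.487 / 0.742)² = 2 × 3.352² = 2 × 11.23 = 22.5.
Round up to the next whole participant.

n = 23 per group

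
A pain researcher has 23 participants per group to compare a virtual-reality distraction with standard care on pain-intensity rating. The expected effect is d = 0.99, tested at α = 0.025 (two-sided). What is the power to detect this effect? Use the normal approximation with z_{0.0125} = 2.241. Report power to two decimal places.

power ≈ 0.87

For two equal groups, power = Φ(d·√(n/2) − z_{α/2}).
d·√(n/2) = 0.99 × √(23/2) = 0.99 × 3.391 = 3.357.
z_β = 3.357 − 2.241 = 1.116.
Power = Φ(1.116) = 0.868.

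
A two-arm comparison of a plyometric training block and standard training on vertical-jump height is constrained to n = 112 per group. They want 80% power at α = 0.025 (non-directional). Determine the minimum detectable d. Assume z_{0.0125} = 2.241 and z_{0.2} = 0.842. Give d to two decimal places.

d_min ≈ 0.41

For two independent groups of n = 112 each: d_min = (z_{α/2} + z_β)·√(2/n).
z-sum = 2.241 + 0.842 = 3.083.
d_min = 3.083 × √(2/112) = 3.083 × 0.1336 = 0.412.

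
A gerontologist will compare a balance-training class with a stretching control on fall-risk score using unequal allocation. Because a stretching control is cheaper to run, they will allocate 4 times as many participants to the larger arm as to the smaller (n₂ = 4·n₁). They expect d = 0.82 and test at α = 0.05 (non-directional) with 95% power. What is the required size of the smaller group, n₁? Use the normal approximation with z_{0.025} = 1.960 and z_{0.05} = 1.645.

n₁ = 25

With allocation ratio k = n₂/n₁ = 4, Var(x̄₁−x̄₂) = σ²(1/n₁ + 1/(k·n₁)) = σ²·(k+1)/(k·n₁).
So n₁ = (1 + 1/k)·((z_{α/2} + z_β)/d)² = 1.250 × (3.605/0.82)².
n₁ = 1.250 × 19.33 = 24.2.
Round up: n₁ = 25, giving n₂ = 4 × 25 = 100.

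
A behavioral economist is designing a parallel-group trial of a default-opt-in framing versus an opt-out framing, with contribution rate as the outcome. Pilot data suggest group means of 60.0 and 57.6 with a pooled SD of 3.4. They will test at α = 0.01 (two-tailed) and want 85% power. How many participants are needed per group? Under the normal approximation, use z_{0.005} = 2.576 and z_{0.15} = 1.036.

Cohen's d = |M₁ − M₂| / SD_pooled = |60.0 − 57.6| / 3.4 = 2.4 / 3.4 = 0.706.
For two independent groups with equal n: n = 2·((z_{α/2} + z_β) / d)².
z_{α/2} + z_β = 2.576 + 1.036 = 3.612.
n = 2 × (3.612 / 0.706)² = 2 × 5.116² = 2 × 26.17 = 52.3.
Round up to the next whole participant.

n = 53 per group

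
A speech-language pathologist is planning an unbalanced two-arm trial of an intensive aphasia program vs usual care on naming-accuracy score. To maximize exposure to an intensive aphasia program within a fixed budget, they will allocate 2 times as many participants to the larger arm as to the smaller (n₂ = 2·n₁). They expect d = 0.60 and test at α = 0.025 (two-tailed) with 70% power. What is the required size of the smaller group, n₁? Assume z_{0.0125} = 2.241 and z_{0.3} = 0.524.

n₁ = 32

With allocation ratio k = n₂/n₁ = 2, Var(x̄₁−x̄₂) = σ²(1/n₁ + 1/(k·n₁)) = σ²·(k+1)/(k·n₁).
So n₁ = (1 + 1/k)·((z_{α/2} + z_β)/d)² = 1.500 × (2.765/0.60)².
n₁ = 1.500 × 21.24 = 31.9.
Round up: n₁ = 32, giving n₂ = 2 × 32 = 64.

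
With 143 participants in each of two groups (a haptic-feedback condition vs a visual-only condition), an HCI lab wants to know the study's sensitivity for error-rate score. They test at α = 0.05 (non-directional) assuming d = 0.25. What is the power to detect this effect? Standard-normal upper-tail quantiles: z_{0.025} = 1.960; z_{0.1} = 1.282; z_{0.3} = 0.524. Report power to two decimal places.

power ≈ 0.56

For two equal groups, power = Φ(d·√(n/2) − z_{α/2}).
d·√(n/2) = 0.25 × √(143/2) = 0.25 × 8.456 = 2.114.
z_β = 2.114 − 1.960 = 0.154.
Power = Φ(0.154) = 0.561.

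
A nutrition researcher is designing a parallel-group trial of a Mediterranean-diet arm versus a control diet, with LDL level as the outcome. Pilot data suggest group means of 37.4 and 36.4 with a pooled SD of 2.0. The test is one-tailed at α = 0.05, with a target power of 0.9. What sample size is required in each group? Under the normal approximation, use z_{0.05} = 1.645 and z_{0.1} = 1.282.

Cohen's d = |M₁ − M₂| / SD_pooled = |37.4 − 36.4| / 2.0 = 1.0 / 2.0 = 0.500.
For two independent groups with equal n: n = 2·((z_{α} + z_β) / d)².
z_{α} + z_β = 1.645 + 1.282 = 2.927.
n = 2 × (2.927 / 0.500)² = 2 × 5.854² = 2 × 34.27 = 68.5.
Round up to the next whole participant.

n = 69 per group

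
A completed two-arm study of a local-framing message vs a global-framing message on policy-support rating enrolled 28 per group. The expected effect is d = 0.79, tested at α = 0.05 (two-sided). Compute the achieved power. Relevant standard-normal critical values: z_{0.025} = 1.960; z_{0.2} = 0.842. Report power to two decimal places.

power ≈ 0.84

For two equal groups, power = Φ(d·√(n/2) − z_{α/2}).
d·√(n/2) = 0.79 × √(28/2) = 0.79 × 3.742 = 2.956.
z_β = 2.956 − 1.960 = 0.996.
Power = Φ(0.996) = 0.840.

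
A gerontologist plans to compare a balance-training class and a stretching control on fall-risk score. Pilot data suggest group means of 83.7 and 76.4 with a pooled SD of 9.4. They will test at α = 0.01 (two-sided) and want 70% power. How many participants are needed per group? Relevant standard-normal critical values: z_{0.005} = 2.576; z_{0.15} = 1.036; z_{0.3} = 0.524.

n = 32 per group

Cohen's d = |M₁ − M₂| / SD_pooled = |83.7 − 76.4| / 9.4 = 7.3 / 9.4 = 0.777.
For two independent groups with equal n: n = 2·((z_{α/2} + z_β) / d)².
z_{α/2} + z_β = 2.576 + 0.524 = 3.100.
n = 2 × (3.100 / 0.777)² = 2 × 3.990² = 2 × 15.92 = 31.8.
Round up to the next whole participant.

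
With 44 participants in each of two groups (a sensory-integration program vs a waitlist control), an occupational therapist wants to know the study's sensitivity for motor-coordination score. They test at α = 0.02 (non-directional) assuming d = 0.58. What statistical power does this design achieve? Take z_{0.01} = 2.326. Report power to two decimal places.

For two equal groups, power = Φ(d·√(n/2) − z_{α/2}).
d·√(n/2) = 0.58 × √(44/2) = 0.58 × 4.690 = 2.720.
z_β = 2.720 − 2.326 = 0.394.
Power = Φ(0.394) = 0.653.

power ≈ 0.65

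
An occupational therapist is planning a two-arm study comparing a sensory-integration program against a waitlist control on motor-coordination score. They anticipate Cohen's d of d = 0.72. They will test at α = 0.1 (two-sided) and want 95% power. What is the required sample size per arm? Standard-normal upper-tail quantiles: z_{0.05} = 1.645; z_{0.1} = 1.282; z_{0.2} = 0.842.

n = 42 per group

For two independent groups with equal n: n = 2·((z_{α/2} + z_β) / d)².
z_{α/2} + z_β = 1.645 + 1.645 = 3.290.
n = 2 × (3.290 / 0.72)² = 2 × 4.569² = 2 × 20.88 = 41.8.
Round up to the next whole participant.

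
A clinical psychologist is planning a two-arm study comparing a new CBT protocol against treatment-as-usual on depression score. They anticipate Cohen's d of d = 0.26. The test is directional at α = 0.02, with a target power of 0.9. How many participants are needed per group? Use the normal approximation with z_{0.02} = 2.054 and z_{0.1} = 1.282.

n = 330 per group

For two independent groups with equal n: n = 2·((z_{α} + z_β) / d)².
z_{α} + z_β = 2.054 + 1.282 = 3.336.
n = 2 × (3.336 / 0.26)² = 2 × 12.831² = 2 × 164.63 = 329.3.
Round up to the next whole participant.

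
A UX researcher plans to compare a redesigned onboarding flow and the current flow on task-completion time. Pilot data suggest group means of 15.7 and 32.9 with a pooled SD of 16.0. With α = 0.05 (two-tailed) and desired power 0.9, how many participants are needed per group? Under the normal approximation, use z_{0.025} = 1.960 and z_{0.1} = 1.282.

Cohen's d = |M₁ − M₂| / SD_pooled = |15.7 − 32.9| / 16.0 = 17.2 / 16.0 = 1.075.
For two independent groups with equal n: n = 2·((z_{α/2} + z_β) / d)².
z_{α/2} + z_β = 1.960 + 1.282 = 3.242.
n = 2 × (3.242 / 1.075)² = 2 × 3.016² = 2 × 9.10 = 18.2.
Round up to the next whole participant.

n = 19 per group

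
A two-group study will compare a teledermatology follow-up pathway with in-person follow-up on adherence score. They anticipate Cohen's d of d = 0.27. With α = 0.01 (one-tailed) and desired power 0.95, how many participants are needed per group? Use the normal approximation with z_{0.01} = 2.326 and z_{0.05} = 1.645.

n = 433 per group

For two independent groups with equal n: n = 2·((z_{α} + z_β) / d)².
z_{α} + z_β = 2.326 + 1.645 = 3.971.
n = 2 × (3.971 / 0.27)² = 2 × 14.707² = 2 × 216.31 = 432.6.
Round up to the next whole participant.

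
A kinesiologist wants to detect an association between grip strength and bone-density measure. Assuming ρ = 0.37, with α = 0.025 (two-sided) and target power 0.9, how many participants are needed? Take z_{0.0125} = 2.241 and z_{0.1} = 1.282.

n = 86

Fisher's z: C = ½·ln((1+r)/(1−r)) = ½·ln(2.1746) = 0.3884.
n = ((z_{α/2} + z_β)/C)² + 3.
(2.241 + 1.282) / 0.3884 = 3.523 / 0.3884 = 9.071.
n = 9.071² + 3 = 82.27 + 3 = 85.3.
Round up.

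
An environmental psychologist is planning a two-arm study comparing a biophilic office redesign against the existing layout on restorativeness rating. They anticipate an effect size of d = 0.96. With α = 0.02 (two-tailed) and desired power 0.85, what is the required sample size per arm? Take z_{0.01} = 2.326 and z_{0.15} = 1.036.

For two independent groups with equal n: n = 2·((z_{α/2} + z_β) / d)².
z_{α/2} + z_β = 2.326 + 1.036 = 3.362.
n = 2 × (3.362 / 0.96)² = 2 × 3.502² = 2 × 12.26 = 24.5.
Round up to the next whole participant.

n = 25 per group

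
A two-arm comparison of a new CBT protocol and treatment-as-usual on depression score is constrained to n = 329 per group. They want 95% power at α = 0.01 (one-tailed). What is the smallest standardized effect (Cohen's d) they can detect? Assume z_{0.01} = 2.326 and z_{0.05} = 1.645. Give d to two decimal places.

For two independent groups of n = 329 each: d_min = (z_{α} + z_β)·√(2/n).
z-sum = 2.326 + 1.645 = 3.971.
d_min = 3.971 × √(2/329) = 3.971 × 0.0780 = 0.310.

d_min ≈ 0.31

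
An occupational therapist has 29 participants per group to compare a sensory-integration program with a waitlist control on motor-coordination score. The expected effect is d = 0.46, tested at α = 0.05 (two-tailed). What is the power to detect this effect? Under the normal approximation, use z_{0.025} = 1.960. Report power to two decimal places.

For two equal groups, power = Φ(d·√(n/2) − z_{α/2}).
d·√(n/2) = 0.46 × √(29/2) = 0.46 × 3.808 = 1.752.
z_β = 1.752 − 1.960 = -0.208.
Power = Φ(-0.208) = 0.417.

power ≈ 0.42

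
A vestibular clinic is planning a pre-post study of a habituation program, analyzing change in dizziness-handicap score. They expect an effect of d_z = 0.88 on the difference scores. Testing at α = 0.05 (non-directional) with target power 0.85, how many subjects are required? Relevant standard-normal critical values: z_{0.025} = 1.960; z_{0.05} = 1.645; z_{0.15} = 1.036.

For a paired (one-sample on differences) test: n = ((z_{α/2} + z_β) / d)².
z_{α/2} + z_β = 1.960 + 1.036 = 2.996.
n = (2.996 / 0.88)² = 3.405² = 11.59.
Round up.

n = 12 pairs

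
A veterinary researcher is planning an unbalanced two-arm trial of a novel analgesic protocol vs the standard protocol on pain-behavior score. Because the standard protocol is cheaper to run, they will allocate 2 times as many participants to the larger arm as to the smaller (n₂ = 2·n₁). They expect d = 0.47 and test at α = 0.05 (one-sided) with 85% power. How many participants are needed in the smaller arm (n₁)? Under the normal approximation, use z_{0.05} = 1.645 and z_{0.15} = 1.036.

With allocation ratio k = n₂/n₁ = 2, Var(x̄₁−x̄₂) = σ²(1/n₁ + 1/(k·n₁)) = σ²·(k+1)/(k·n₁).
So n₁ = (1 + 1/k)·((z_{α} + z_β)/d)² = 1.500 × (2.681/0.47)².
n₁ = 1.500 × 32.54 = 48.8.
Round up: n₁ = 49, giving n₂ = 2 × 49 = 98.

n₁ = 49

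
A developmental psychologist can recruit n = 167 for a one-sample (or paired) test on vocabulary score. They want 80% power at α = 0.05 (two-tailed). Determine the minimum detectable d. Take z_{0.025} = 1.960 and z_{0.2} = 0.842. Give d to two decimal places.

For a single sample (or paired design) of n = 167: d_min = (z_{α/2} + z_β)/√n.
z-sum = 1.960 + 0.842 = 2.802.
d_min = 2.802 / √167 = 2.802 / 12.923 = 0.217.

d_min ≈ 0.22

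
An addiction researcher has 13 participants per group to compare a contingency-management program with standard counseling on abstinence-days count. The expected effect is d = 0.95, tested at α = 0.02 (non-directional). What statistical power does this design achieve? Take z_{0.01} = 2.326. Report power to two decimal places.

For two equal groups, power = Φ(d·√(n/2) − z_{α/2}).
d·√(n/2) = 0.95 × √(13/2) = 0.95 × 2.550 = 2.422.
z_β = 2.422 − 2.326 = 0.096.
Power = Φ(0.096) = 0.538.

power ≈ 0.54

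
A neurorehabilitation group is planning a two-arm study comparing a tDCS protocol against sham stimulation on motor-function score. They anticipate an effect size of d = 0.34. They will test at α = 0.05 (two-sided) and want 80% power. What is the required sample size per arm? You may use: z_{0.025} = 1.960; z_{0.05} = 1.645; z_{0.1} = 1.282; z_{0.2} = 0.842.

For two independent groups with equal n: n = 2·((z_{α/2} + z_β) / d)².
z_{α/2} + z_β = 1.960 + 0.842 = 2.802.
n = 2 × (2.802 / 0.34)² = 2 × 8.241² = 2 × 67.92 = 135.8.
Round up to the next whole participant.

n = 136 per group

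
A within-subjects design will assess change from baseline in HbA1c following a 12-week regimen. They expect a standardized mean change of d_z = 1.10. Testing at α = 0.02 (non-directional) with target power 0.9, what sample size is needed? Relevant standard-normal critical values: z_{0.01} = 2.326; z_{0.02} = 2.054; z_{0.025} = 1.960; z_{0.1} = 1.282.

n = 11 pairs

For a paired (one-sample on differences) test: n = ((z_{α/2} + z_β) / d)².
z_{α/2} + z_β = 2.326 + 1.282 = 3.608.
n = (3.608 / 1.10)² = 3.280² = 10.76.
Round up.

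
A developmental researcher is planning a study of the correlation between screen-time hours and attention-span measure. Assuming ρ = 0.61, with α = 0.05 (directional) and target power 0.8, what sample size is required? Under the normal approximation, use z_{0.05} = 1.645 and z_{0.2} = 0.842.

Fisher's z: C = ½·ln((1+r)/(1−r)) = ½·ln(4.1282) = 0.7089.
n = ((z_{α} + z_β)/C)² + 3.
(1.645 + 0.842) / 0.7089 = 2.487 / 0.7089 = 3.508.
n = 3.508² + 3 = 12.31 + 3 = 15.3.
Round up.

n = 16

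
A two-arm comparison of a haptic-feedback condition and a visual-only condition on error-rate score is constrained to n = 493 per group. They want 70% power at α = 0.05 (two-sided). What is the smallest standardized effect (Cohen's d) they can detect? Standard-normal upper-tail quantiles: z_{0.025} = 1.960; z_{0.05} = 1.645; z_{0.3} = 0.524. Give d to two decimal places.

For two independent groups of n = 493 each: d_min = (z_{α/2} + z_β)·√(2/n).
z-sum = 1.960 + 0.524 = 2.484.
d_min = 2.484 × √(2/493) = 2.484 × 0.0637 = 0.158.

d_min ≈ 0.16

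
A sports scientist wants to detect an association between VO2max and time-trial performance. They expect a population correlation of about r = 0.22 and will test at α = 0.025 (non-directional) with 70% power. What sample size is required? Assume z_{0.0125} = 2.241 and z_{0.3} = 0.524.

Fisher's z: C = ½·ln((1+r)/(1−r)) = ½·ln(1.5641) = 0.2237.
n = ((z_{α/2} + z_β)/C)² + 3.
(2.241 + 0.524) / 0.2237 = 2.765 / 0.2237 = 12.360.
n = 12.360² + 3 = 152.78 + 3 = 155.8.
Round up.

n = 156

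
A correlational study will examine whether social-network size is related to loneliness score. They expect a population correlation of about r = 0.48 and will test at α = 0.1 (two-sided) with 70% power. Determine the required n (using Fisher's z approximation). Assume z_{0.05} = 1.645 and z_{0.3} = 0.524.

Fisher's z: C = ½·ln((1+r)/(1−r)) = ½·ln(2.8462) = 0.5230.
n = ((z_{α/2} + z_β)/C)² + 3.
(1.645 + 0.524) / 0.5230 = 2.169 / 0.5230 = 4.147.
n = 4.147² + 3 = 17.20 + 3 = 20.2.
Round up.

n = 21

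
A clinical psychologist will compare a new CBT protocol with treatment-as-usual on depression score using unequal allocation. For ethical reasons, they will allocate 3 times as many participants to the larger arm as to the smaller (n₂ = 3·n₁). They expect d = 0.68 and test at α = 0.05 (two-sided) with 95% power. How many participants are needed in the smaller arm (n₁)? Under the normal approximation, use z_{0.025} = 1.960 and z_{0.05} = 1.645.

With allocation ratio k = n₂/n₁ = 3, Var(x̄₁−x̄₂) = σ²(1/n₁ + 1/(k·n₁)) = σ²·(k+1)/(k·n₁).
So n₁ = (1 + 1/k)·((z_{α/2} + z_β)/d)² = 1.333 × (3.605/0.68)².
n₁ = 1.333 × 28.11 = 37.5.
Round up: n₁ = 38, giving n₂ = 3 × 38 = 114.

n₁ = 38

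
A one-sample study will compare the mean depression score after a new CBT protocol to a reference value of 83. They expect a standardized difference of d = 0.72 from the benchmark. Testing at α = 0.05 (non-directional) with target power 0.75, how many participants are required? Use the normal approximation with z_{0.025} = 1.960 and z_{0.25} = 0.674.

n = 14

For a one-sample test: n = ((z_{α/2} + z_β) / d)².
z_{α/2} + z_β = 1.960 + 0.674 = 2.634.
n = (2.634 / 0.72)² = 3.658² = 13.38.
Round up.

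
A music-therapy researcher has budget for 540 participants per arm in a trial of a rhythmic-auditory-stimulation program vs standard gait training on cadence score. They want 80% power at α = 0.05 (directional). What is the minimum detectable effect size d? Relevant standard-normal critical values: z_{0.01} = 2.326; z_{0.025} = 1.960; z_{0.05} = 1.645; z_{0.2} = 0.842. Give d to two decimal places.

d_min ≈ 0.15

For two independent groups of n = 540 each: d_min = (z_{α} + z_β)·√(2/n).
z-sum = 1.645 + 0.842 = 2.487.
d_min = 2.487 × √(2/540) = 2.487 × 0.0609 = 0.151.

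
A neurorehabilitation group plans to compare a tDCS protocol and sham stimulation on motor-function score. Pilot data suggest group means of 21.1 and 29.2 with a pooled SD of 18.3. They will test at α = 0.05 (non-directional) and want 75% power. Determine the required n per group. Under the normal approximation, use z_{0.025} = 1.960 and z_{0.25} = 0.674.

n = 71 per group

Cohen's d = |M₁ − M₂| / SD_pooled = |21.1 − 29.2| / 18.3 = 8.1 / 18.3 = 0.443.
For two independent groups with equal n: n = 2·((z_{α/2} + z_β) / d)².
z_{α/2} + z_β = 1.960 + 0.674 = 2.634.
n = 2 × (2.634 / 0.443)² = 2 × 5.946² = 2 × 35.35 = 70.7.
Round up to the next whole participant.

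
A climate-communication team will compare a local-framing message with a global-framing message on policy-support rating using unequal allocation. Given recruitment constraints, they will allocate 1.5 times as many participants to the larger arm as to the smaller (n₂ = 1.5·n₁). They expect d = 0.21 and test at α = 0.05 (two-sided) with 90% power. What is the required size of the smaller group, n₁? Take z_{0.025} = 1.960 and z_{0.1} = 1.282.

With allocation ratio k = n₂/n₁ = 1.5, Var(x̄₁−x̄₂) = σ²(1/n₁ + 1/(k·n₁)) = σ²·(k+1)/(k·n₁).
So n₁ = (1 + 1/k)·((z_{α/2} + z_β)/d)² = 1.667 × (3.242/0.21)².
n₁ = 1.667 × 238.33 = 397.2.
Round up: n₁ = 398, giving n₂ = 1.5 × 398 = 597.

n₁ = 398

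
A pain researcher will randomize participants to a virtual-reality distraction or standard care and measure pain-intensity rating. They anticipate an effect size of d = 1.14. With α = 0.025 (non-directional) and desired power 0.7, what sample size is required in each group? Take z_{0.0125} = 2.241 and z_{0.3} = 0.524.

For two independent groups with equal n: n = 2·((z_{α/2} + z_β) / d)².
z_{α/2} + z_β = 2.241 + 0.524 = 2.765.
n = 2 × (2.765 / 1.14)² = 2 × 2.425² = 2 × 5.88 = 11.8.
Round up to the next whole participant.

n = 12 per group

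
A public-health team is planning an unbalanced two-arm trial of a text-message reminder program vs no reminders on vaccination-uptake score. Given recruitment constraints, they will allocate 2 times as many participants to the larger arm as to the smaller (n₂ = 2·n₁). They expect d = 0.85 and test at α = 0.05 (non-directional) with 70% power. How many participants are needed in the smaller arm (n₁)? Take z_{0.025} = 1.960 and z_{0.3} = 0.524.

n₁ = 13

With allocation ratio k = n₂/n₁ = 2, Var(x̄₁−x̄₂) = σ²(1/n₁ + 1/(k·n₁)) = σ²·(k+1)/(k·n₁).
So n₁ = (1 + 1/k)·((z_{α/2} + z_β)/d)² = 1.500 × (2.484/0.85)².
n₁ = 1.500 × 8.54 = 12.8.
Round up: n₁ = 13, giving n₂ = 2 × 13 = 26.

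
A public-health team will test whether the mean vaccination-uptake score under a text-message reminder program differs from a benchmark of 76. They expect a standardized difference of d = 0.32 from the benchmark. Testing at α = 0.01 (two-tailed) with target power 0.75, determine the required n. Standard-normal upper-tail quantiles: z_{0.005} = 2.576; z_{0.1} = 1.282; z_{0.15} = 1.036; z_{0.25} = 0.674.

n = 104

For a one-sample test: n = ((z_{α/2} + z_β) / d)².
z_{α/2} + z_β = 2.576 + 0.674 = 3.250.
n = (3.250 / 0.32)² = 10.156² = 103.15.
Round up.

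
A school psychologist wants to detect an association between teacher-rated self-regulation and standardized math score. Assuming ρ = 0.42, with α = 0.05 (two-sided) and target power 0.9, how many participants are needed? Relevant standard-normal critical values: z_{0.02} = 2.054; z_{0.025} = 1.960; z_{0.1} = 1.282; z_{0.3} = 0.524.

n = 56

Fisher's z: C = ½·ln((1+r)/(1−r)) = ½·ln(2.4483) = 0.4477.
n = ((z_{α/2} + z_β)/C)² + 3.
(1.960 + 1.282) / 0.4477 = 3.242 / 0.4477 = 7.241.
n = 7.241² + 3 = 52.44 + 3 = 55.4.
Round up.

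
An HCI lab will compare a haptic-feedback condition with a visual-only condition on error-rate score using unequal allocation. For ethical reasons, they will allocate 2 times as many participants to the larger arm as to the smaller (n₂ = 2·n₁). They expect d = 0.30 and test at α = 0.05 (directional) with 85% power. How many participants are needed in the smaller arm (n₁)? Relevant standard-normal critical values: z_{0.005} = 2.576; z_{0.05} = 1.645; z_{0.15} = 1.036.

n₁ = 120

With allocation ratio k = n₂/n₁ = 2, Var(x̄₁−x̄₂) = σ²(1/n₁ + 1/(k·n₁)) = σ²·(k+1)/(k·n₁).
So n₁ = (1 + 1/k)·((z_{α} + z_β)/d)² = 1.500 × (2.681/0.30)².
n₁ = 1.500 × 79.86 = 119.8.
Round up: n₁ = 120, giving n₂ = 2 × 120 = 240.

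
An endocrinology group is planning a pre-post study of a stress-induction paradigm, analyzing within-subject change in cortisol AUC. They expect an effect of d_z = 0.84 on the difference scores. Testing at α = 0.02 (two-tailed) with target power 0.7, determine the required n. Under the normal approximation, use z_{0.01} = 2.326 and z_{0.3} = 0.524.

For a paired (one-sample on differences) test: n = ((z_{α/2} + z_β) / d)².
z_{α/2} + z_β = 2.326 + 0.524 = 2.850.
n = (2.850 / 0.84)² = 3.393² = 11.51.
Round up.

n = 12 pairs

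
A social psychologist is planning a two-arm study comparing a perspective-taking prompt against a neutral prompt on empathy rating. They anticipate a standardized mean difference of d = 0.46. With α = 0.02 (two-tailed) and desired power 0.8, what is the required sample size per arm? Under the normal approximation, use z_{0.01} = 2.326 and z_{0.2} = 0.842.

n = 95 per group

For two independent groups with equal n: n = 2·((z_{α/2} + z_β) / d)².
z_{α/2} + z_β = 2.326 + 0.842 = 3.168.
n = 2 × (3.168 / 0.46)² = 2 × 6.887² = 2 × 47.43 = 94.9.
Round up to the next whole participant.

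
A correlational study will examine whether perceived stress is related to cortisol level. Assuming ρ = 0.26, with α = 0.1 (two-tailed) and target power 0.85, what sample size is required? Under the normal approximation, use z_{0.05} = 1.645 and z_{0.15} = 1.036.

Fisher's z: C = ½·ln((1+r)/(1−r)) = ½·ln(1.7027) = 0.2661.
n = ((z_{α/2} + z_β)/C)² + 3.
(1.645 + 1.036) / 0.2661 = 2.681 / 0.2661 = 10.075.
n = 10.075² + 3 = 101.51 + 3 = 104.5.
Round up.

n = 105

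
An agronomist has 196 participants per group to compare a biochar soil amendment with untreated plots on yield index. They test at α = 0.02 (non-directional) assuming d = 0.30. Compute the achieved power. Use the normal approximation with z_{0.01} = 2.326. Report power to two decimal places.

For two equal groups, power = Φ(d·√(n/2) − z_{α/2}).
d·√(n/2) = 0.30 × √(196/2) = 0.30 × 9.899 = 2.970.
z_β = 2.970 − 2.326 = 0.644.
Power = Φ(0.644) = 0.740.

power ≈ 0.74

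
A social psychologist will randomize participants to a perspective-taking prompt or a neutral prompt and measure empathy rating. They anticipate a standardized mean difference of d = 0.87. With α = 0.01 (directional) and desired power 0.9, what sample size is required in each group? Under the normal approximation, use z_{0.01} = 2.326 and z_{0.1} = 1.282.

n = 35 per group

For two independent groups with equal n: n = 2·((z_{α} + z_β) / d)².
z_{α} + z_β = 2.326 + 1.282 = 3.608.
n = 2 × (3.608 / 0.87)² = 2 × 4.147² = 2 × 17.20 = 34.4.
Round up to the next whole participant.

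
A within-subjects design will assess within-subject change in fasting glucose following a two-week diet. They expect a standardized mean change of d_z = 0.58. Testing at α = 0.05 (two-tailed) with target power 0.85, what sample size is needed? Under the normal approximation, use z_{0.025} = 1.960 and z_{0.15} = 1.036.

For a paired (one-sample on differences) test: n = ((z_{α/2} + z_β) / d)².
z_{α/2} + z_β = 1.960 + 1.036 = 2.996.
n = (2.996 / 0.58)² = 5.166² = 26.68.
Round up.

n = 27 pairs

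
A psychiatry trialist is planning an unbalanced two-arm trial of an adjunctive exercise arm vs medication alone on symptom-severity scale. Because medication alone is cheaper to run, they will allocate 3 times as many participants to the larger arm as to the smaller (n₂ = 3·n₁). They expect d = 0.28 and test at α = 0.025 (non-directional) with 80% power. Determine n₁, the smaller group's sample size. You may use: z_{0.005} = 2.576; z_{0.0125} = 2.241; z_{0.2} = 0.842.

With allocation ratio k = n₂/n₁ = 3, Var(x̄₁−x̄₂) = σ²(1/n₁ + 1/(k·n₁)) = σ²·(k+1)/(k·n₁).
So n₁ = (1 + 1/k)·((z_{α/2} + z_β)/d)² = 1.333 × (3.083/0.28)².
n₁ = 1.333 × 121.24 = 161.6.
Round up: n₁ = 162, giving n₂ = 3 × 162 = 486.

n₁ = 162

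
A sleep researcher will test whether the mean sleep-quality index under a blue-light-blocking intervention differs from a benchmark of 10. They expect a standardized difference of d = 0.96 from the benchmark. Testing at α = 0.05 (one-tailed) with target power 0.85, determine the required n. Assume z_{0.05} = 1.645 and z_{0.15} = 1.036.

n = 8

For a one-sample test: n = ((z_{α} + z_β) / d)².
z_{α} + z_β = 1.645 + 1.036 = 2.681.
n = (2.681 / 0.96)² = 2.793² = 7.80.
Round up.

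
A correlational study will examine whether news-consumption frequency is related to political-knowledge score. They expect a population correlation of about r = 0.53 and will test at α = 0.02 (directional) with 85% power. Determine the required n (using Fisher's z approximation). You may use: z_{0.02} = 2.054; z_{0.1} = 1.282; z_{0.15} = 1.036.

Fisher's z: C = ½·ln((1+r)/(1−r)) = ½·ln(3.2553) = 0.5901.
n = ((z_{α} + z_β)/C)² + 3.
(2.054 + 1.036) / 0.5901 = 3.090 / 0.5901 = 5.236.
n = 5.236² + 3 = 27.42 + 3 = 30.4.
Round up.

n = 31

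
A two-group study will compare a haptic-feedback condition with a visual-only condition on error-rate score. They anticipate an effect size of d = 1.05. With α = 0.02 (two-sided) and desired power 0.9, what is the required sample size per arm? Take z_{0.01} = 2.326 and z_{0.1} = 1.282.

n = 24 per group

For two independent groups with equal n: n = 2·((z_{α/2} + z_β) / d)².
z_{α/2} + z_β = 2.326 + 1.282 = 3.608.
n = 2 × (3.608 / 1.05)² = 2 × 3.436² = 2 × 11.81 = 23.6.
Round up to the next whole participant.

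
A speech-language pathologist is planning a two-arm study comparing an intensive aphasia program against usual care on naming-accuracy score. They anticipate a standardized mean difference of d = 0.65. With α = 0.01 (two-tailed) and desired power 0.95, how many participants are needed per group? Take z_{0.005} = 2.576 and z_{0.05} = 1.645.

For two independent groups with equal n: n = 2·((z_{α/2} + z_β) / d)².
z_{α/2} + z_β = 2.576 + 1.645 = 4.221.
n = 2 × (4.221 / 0.65)² = 2 × 6.494² = 2 × 42.17 = 84.3.
Round up to the next whole participant.

n = 85 per group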